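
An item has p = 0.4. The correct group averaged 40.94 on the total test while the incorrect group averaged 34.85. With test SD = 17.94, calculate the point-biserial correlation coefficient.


q = 1 - p = 0.6
rpb = ((M1 - M0) / SD) * sqrt(p * q)
rpb = ((40.94 - 34.85) / 17.94) * sqrt(0.4 * 0.6)
rpb = 0.1663

0.1663


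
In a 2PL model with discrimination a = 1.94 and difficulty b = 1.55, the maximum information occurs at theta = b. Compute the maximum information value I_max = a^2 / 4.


For 2PL, max info at theta = b = 1.55
I_max = a^2 / 4 = 1.94^2 / 4
= 3.7636 / 4
I_max = 0.9409

0.9409


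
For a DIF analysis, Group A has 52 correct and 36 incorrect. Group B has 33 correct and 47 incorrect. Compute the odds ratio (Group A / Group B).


Odds_A = 52/36 = 1.4444
Odds_B = 33/47 = 0.7021
OR = Odds_A / Odds_B = 1.4444 / 0.7021
Exactly, OR = (52 * 47) / (36 * 33) = 2444 / 1188
OR = 2.0572

2.0572


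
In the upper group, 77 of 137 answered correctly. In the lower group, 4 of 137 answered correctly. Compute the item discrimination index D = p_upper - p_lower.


p_upper = 77/137 = 0.562
p_lower = 4/137 = 0.0292
D = 0.562 - 0.0292 = 0.5328

0.5328


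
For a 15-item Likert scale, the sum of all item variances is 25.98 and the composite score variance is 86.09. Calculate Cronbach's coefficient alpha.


alpha = (k/(k-1)) * (1 - sum(si^2)/s_total^2)
= (15/14) * (1 - 25.98/86.09)
alpha = 0.7481

0.7481


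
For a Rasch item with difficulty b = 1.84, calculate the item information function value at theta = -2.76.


P = 1/(1+exp(-(-2.76-1.84))) = 0.01
I = P*(1-P) = 0.01 * 0.99
I = 0.0099

0.0099


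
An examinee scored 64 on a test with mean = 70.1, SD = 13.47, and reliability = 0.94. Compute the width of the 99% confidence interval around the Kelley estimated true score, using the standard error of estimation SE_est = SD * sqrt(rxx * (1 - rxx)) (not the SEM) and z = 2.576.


True score estimate = 0.94*64 + 0.06*70.1 = 64.366
SE_est = SD * sqrt(rxx * (1 - rxx)) = 13.47 * sqrt(0.94 * 0.06) = 13.47 * sqrt(0.0564) = 3.198948
CI = T_est +/- z * SE_est, so width = 2 * z * SE_est = 2 * 2.576 * 3.198948
Width = 16.481

16.481


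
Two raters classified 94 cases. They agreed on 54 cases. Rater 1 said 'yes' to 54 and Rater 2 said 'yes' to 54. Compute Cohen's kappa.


P_o = 54/94 = 0.574468
P_e = (54*54 + 40*40) / 8836 = 0.511091
kappa = (P_o - P_e) / (1 - P_e)
kappa = (0.574468 - 0.511091) / (1 - 0.511091)
kappa = 0.1296

0.1296


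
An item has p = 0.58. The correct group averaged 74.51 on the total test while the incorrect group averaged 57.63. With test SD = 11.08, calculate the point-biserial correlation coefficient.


q = 1 - p = 0.42
rpb = ((M1 - M0) / SD) * sqrt(p * q)
rpb = ((74.51 - 57.63) / 11.08) * sqrt(0.58 * 0.42)
rpb = 0.7519

0.7519


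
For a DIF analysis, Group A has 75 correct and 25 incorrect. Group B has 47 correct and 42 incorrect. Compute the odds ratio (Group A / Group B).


Odds_A = 75/25 = 3.0
Odds_B = 47/42 = 1.119
OR = Odds_A / Odds_B = 3.0 / 1.119
Exactly, OR = (75 * 42) / (25 * 47) = 3150 / 1175
OR = 2.6809

2.6809


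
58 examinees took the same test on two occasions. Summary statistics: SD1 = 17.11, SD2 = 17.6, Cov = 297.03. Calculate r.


r = cov(X,Y) / (SD_X * SD_Y)
r = 297.03 / (17.11 * 17.6)
r = 297.03 / 301.136
r = 0.9864

0.9864


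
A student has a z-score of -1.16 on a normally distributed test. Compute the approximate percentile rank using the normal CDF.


CDF(z) = 0.5 * (1 + erf(z/sqrt(2)))
erf(-0.8202) = -0.754
CDF = 0.123
Percentile rank = 0.123 * 100 = 12.3

12.3


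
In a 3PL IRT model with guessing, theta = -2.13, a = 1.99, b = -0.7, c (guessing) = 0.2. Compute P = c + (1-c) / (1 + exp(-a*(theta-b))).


logit = 1.99*(-2.13 - -0.7) = -2.8457
P* = 1/(1 + exp(--2.8457)) = 0.0549
P = 0.2 + (1 - 0.2) * 0.0549
P = 0.2439

0.2439


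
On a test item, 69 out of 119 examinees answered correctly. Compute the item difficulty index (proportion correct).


Item difficulty p = number correct / total examinees
p = 69 / 119
p = 0.5798

0.5798


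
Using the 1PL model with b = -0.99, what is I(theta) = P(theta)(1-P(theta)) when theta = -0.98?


P = 1/(1+exp(-(-0.98--0.99))) = 0.5025
I = P*(1-P) = 0.5025 * 0.4975
I = 0.25

0.25


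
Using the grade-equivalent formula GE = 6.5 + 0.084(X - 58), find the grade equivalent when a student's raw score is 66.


raw - median = 66 - 58 = 8
slope * diff = 0.084 * 8 = 0.672
GE = 6.5 + 0.672
GE = 7.172

7.172


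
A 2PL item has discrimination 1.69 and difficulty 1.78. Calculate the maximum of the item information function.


For 2PL, max info at theta = b = 1.78
I_max = a^2 / 4 = 1.69^2 / 4
= 2.8561 / 4
I_max = 0.714

0.714


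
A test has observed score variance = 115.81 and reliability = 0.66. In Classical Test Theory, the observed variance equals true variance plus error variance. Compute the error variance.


var_true = rxx * var_obs = 0.66 * 115.81 = 76.4346
var_error = var_obs - var_true
var_error = 115.81 - 76.4346
var_error = 39.3754

39.3754


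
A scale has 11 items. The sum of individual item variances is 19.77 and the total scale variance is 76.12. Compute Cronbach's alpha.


alpha = (k/(k-1)) * (1 - sum(si^2)/s_total^2)
= (11/10) * (1 - 19.77/76.12)
alpha = 0.8143

0.8143


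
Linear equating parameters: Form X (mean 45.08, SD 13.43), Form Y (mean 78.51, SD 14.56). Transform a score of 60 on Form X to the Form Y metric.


slope = SD_Y / SD_X = 14.56 / 13.43 ~ 1.0841
intercept = mean_Y - slope * mean_X = 78.51 - (14.56 / 13.43) * 45.08 ~ 29.637
Y = slope * X + intercept. To avoid rounding drift from the rounded slope/intercept, evaluate the equivalent form Y = mean_Y + SD_Y * (X - mean_X) / SD_X at full precision:
Y = 78.51 + 14.56 * (60 - 45.08) / 13.43
Y = 78.51 + 14.56 * 14.92 / 13.43
Y = 78.51 + 217.2352 / 13.43
Y = 78.51 + 16.1754
Y = 94.6854

94.6854


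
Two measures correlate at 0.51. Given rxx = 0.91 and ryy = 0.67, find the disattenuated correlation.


r_corrected = rxy / sqrt(rxx * ryy)
= 0.51 / sqrt(0.91 * 0.67)
= 0.51 / sqrt(0.6097)
= 0.51 / 0.780833
r_corrected = 0.6531

0.6531


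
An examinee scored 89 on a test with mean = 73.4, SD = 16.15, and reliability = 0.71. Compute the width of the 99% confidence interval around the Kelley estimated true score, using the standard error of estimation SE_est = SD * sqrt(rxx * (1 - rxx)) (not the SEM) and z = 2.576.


True score estimate = 0.71*89 + 0.29*73.4 = 84.476
SE_est = SD * sqrt(rxx * (1 - rxx)) = 16.15 * sqrt(0.71 * 0.29) = 16.15 * sqrt(0.2059) = 7.328257
CI = T_est +/- z * SE_est, so width = 2 * z * SE_est = 2 * 2.576 * 7.328257
Width = 37.7552

37.7552


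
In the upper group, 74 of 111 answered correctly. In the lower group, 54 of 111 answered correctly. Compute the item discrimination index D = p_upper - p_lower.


p_upper = 74/111 = 0.6667
p_lower = 54/111 = 0.4865
D = 0.6667 - 0.4865 = 0.1802

0.1802


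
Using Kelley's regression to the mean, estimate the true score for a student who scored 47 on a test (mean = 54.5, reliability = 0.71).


T_est = rxx * X + (1 - rxx) * mean
T_est = 0.71 * 47 + 0.29 * 54.5
T_est = 33.37 + 15.805
T_est = 49.175

49.175


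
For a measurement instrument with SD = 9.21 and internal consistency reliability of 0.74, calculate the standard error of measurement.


SEM = SD * sqrt(1 - rxx)
SEM = 9.21 * sqrt(1 - 0.74)
SEM = 9.21 * sqrt(0.26) = 9.21 * 0.509902
SEM = 4.6962

4.6962


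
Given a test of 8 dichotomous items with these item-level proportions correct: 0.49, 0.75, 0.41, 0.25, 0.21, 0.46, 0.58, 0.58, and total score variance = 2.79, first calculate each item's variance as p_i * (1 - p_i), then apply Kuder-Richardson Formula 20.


For each item, compute p_i * q_i:
  Item 1: 0.49 * 0.51 = 0.2499
  Item 2: 0.75 * 0.25 = 0.1875
  Item 3: 0.41 * 0.59 = 0.2419
  Item 4: 0.25 * 0.75 = 0.1875
  Item 5: 0.21 * 0.79 = 0.1659
  Item 6: 0.46 * 0.54 = 0.2484
  Item 7: 0.58 * 0.42 = 0.2436
  Item 8: 0.58 * 0.42 = 0.2436
Sum(p_i * q_i) = 0.2499 + 0.1875 + 0.2419 + 0.1875 + 0.1659 + 0.2484 + 0.2436 + 0.2436 = 1.7683
KR-20 = (k/(k-1)) * (1 - Sum(p_i*q_i) / Var_total)
= (8/7) * (1 - 1.7683/2.79)
= 1.1429 * 0.3662
KR-20 = 0.4185

0.4185


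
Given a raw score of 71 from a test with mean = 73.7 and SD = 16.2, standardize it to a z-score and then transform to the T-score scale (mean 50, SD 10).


z = (X - mean) / SD = (71 - 73.7) / 16.2
z = -2.7 / 16.2
z = -0.1667
T-score = T = 50 + 10z
Carry z at full precision (z = -2.7 / 16.2) into the conversion:
T-score = 50 + 10 * (-2.7 / 16.2) = 50 + -27 / 16.2
T-score = 50 + -1.6667
T-score = 48.3333

48.3333


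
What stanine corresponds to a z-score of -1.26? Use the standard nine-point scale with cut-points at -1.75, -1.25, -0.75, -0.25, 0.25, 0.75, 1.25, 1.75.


Stanine boundaries: [-1.75, -1.25, -0.75, -0.25, 0.25, 0.75, 1.25, 1.75]
z = -1.26
Check each boundary:
  z >= -1.75 -> could be stanine 2
  z < -1.25
  z < -0.75
  z < -0.25
  z < 0.25
  z < 0.75
  z < 1.25
  z < 1.75
Highest qualifying boundary gives stanine = 2

2


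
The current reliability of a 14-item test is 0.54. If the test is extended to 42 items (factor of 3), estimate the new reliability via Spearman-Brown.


r_new = (n * rxx) / (1 + (n-1) * rxx)
r_new = (3 * 0.54) / (1 + 2 * 0.54)
r_new = 1.62 / 2.08
r_new = 0.7788

0.7788


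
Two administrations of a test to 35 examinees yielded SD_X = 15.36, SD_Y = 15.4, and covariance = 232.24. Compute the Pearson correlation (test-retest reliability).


r = cov(X,Y) / (SD_X * SD_Y)
r = 232.24 / (15.36 * 15.4)
r = 232.24 / 236.544
r = 0.9818

0.9818


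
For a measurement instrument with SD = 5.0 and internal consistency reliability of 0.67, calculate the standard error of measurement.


SEM = SD * sqrt(1 - rxx)
SEM = 5.0 * sqrt(1 - 0.67)
SEM = 5.0 * sqrt(0.33) = 5.0 * 0.574456
SEM = 2.8723

2.8723


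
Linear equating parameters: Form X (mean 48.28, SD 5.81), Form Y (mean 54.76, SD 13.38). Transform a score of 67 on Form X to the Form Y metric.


slope = SD_Y / SD_X = 13.38 / 5.81 ~ 2.3029
intercept = mean_Y - slope * mean_X = 54.76 - (13.38 / 5.81) * 48.28 ~ -56.4253
Y = slope * X + intercept. To avoid rounding drift from the rounded slope/intercept, evaluate the equivalent form Y = mean_Y + SD_Y * (X - mean_X) / SD_X at full precision:
Y = 54.76 + 13.38 * (67 - 48.28) / 5.81
Y = 54.76 + 13.38 * 18.72 / 5.81
Y = 54.76 + 250.4736 / 5.81
Y = 54.76 + 43.1108
Y = 97.8708

97.8708


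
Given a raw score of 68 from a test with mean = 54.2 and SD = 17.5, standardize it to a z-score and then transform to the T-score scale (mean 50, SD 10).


z = (X - mean) / SD = (68 - 54.2) / 17.5
z = 13.8 / 17.5
z = 0.7886
T-score = T = 50 + 10z
Carry z at full precision (z = 13.8 / 17.5) into the conversion:
T-score = 50 + 10 * (13.8 / 17.5) = 50 + 138 / 17.5
T-score = 50 + 7.8857
T-score = 57.8857

57.8857


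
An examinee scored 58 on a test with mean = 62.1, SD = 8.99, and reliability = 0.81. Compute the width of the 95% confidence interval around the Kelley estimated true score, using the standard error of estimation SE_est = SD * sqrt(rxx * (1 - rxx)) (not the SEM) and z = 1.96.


True score estimate = 0.81*58 + 0.19*62.1 = 58.779
SE_est = SD * sqrt(rxx * (1 - rxx)) = 8.99 * sqrt(0.81 * 0.19) = 8.99 * sqrt(0.1539) = 3.526785
CI = T_est +/- z * SE_est, so width = 2 * z * SE_est = 2 * 1.96 * 3.526785
Width = 13.825

13.825


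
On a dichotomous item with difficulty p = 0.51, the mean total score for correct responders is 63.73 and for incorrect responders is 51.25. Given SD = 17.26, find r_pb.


q = 1 - p = 0.49
rpb = ((M1 - M0) / SD) * sqrt(p * q)
rpb = ((63.73 - 51.25) / 17.26) * sqrt(0.51 * 0.49)
rpb = 0.3615

0.3615


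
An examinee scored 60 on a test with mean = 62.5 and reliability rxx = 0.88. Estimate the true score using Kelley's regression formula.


T_est = rxx * X + (1 - rxx) * mean
T_est = 0.88 * 60 + 0.12 * 62.5
T_est = 52.8 + 7.5
T_est = 60.3

60.3


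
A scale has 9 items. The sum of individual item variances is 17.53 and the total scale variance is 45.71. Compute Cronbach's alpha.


alpha = (k/(k-1)) * (1 - sum(si^2)/s_total^2)
= (9/8) * (1 - 17.53/45.71)
alpha = 0.6936

0.6936


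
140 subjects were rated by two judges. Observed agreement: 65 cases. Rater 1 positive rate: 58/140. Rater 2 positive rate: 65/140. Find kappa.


P_o = 65/140 = 0.464286
P_e = (58*65 + 82*75) / 19600 = 0.506122
kappa = (P_o - P_e) / (1 - P_e)
kappa = (0.464286 - 0.506122) / (1 - 0.506122)
kappa = -0.0847

-0.0847


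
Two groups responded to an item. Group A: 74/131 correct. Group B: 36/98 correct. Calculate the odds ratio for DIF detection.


Odds_A = 74/57 = 1.2982
Odds_B = 36/62 = 0.5806
OR = Odds_A / Odds_B = 1.2982 / 0.5806
Exactly, OR = (74 * 62) / (57 * 36) = 4588 / 2052
OR = 2.2359

2.2359


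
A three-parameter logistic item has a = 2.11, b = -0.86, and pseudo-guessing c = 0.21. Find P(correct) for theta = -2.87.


logit = 2.11*(-2.87 - -0.86) = -4.2411
P* = 1/(1 + exp(--4.2411)) = 0.0142
P = 0.21 + (1 - 0.21) * 0.0142
P = 0.2212

0.2212


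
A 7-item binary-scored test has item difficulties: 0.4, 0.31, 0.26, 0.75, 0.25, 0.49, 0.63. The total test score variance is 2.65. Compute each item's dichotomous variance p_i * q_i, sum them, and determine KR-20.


For each item, compute p_i * q_i:
  Item 1: 0.4 * 0.6 = 0.24
  Item 2: 0.31 * 0.69 = 0.2139
  Item 3: 0.26 * 0.74 = 0.1924
  Item 4: 0.75 * 0.25 = 0.1875
  Item 5: 0.25 * 0.75 = 0.1875
  Item 6: 0.49 * 0.51 = 0.2499
  Item 7: 0.63 * 0.37 = 0.2331
Sum(p_i * q_i) = 0.24 + 0.2139 + 0.1924 + 0.1875 + 0.1875 + 0.2499 + 0.2331 = 1.5043
KR-20 = (k/(k-1)) * (1 - Sum(p_i*q_i) / Var_total)
= (7/6) * (1 - 1.5043/2.65)
= 1.1667 * 0.4323
KR-20 = 0.5044

0.5044


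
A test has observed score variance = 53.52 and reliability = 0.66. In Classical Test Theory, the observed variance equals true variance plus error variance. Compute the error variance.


var_true = rxx * var_obs = 0.66 * 53.52 = 35.3232
var_error = var_obs - var_true
var_error = 53.52 - 35.3232
var_error = 18.1968

18.1968


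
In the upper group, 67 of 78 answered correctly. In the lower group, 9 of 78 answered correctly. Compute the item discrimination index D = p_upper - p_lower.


p_upper = 67/78 = 0.859
p_lower = 9/78 = 0.1154
D = 0.859 - 0.1154 = 0.7436

0.7436


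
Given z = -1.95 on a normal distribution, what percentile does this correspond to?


CDF(z) = 0.5 * (1 + erf(z/sqrt(2)))
erf(-1.3789) = -0.9488
CDF = 0.0256
Percentile rank = 0.0256 * 100 = 2.56

2.56


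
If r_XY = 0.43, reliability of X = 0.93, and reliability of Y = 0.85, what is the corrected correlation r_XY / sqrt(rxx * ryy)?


r_corrected = rxy / sqrt(rxx * ryy)
= 0.43 / sqrt(0.93 * 0.85)
= 0.43 / sqrt(0.7905)
= 0.43 / 0.889101
r_corrected = 0.4836

0.4836


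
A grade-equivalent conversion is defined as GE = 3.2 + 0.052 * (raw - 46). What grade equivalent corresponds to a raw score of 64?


raw - median = 64 - 46 = 18
slope * diff = 0.052 * 18 = 0.936
GE = 3.2 + 0.936
GE = 4.136

4.136


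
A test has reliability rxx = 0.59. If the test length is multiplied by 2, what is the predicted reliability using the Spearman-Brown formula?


r_new = (n * rxx) / (1 + (n-1) * rxx)
r_new = (2 * 0.59) / (1 + 1 * 0.59)
r_new = 1.18 / 1.59
r_new = 0.7421

0.7421


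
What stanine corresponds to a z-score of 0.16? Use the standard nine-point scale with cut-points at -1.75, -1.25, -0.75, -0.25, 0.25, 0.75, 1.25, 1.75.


Stanine boundaries: [-1.75, -1.25, -0.75, -0.25, 0.25, 0.75, 1.25, 1.75]
z = 0.16
Check each boundary:
  z >= -1.75 -> could be stanine 2
  z >= -1.25 -> could be stanine 3
  z >= -0.75 -> could be stanine 4
  z >= -0.25 -> could be stanine 5
  z < 0.25
  z < 0.75
  z < 1.25
  z < 1.75
Highest qualifying boundary gives stanine = 5

5


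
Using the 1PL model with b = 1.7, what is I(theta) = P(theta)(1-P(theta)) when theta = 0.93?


P = 1/(1+exp(-(0.93-1.7))) = 0.3165
I = P*(1-P) = 0.3165 * 0.6835
I = 0.2163

0.2163


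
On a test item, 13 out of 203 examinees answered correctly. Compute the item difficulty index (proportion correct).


Item difficulty p = number correct / total examinees
p = 13 / 203
p = 0.064

0.064


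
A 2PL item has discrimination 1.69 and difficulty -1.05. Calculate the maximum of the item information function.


For 2PL, max info at theta = b = -1.05
I_max = a^2 / 4 = 1.69^2 / 4
= 2.8561 / 4
I_max = 0.714

0.714


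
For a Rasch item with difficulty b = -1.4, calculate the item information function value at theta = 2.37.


P = 1/(1+exp(-(2.37--1.4))) = 0.9775
I = P*(1-P) = 0.9775 * 0.0225
I = 0.022

0.022


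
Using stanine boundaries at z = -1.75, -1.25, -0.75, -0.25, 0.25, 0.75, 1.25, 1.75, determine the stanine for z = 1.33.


Stanine boundaries: [-1.75, -1.25, -0.75, -0.25, 0.25, 0.75, 1.25, 1.75]
z = 1.33
Check each boundary:
  z >= -1.75 -> could be stanine 2
  z >= -1.25 -> could be stanine 3
  z >= -0.75 -> could be stanine 4
  z >= -0.25 -> could be stanine 5
  z >= 0.25 -> could be stanine 6
  z >= 0.75 -> could be stanine 7
  z >= 1.25 -> could be stanine 8
  z < 1.75
Highest qualifying boundary gives stanine = 8

8


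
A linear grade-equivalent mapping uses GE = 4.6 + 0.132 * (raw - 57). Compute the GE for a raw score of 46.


raw - median = 46 - 57 = -11
slope * diff = 0.132 * -11 = -1.452
GE = 4.6 + -1.452
GE = 3.148

3.148


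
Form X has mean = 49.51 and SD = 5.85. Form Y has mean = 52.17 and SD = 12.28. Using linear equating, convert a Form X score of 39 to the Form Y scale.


slope = SD_Y / SD_X = 12.28 / 5.85 ~ 2.0991
intercept = mean_Y - slope * mean_X = 52.17 - (12.28 / 5.85) * 49.51 ~ -51.7587
Y = slope * X + intercept. To avoid rounding drift from the rounded slope/intercept, evaluate the equivalent form Y = mean_Y + SD_Y * (X - mean_X) / SD_X at full precision:
Y = 52.17 + 12.28 * (39 - 49.51) / 5.85
Y = 52.17 - 12.28 * 10.51 / 5.85
Y = 52.17 - 129.0628 / 5.85
Y = 52.17 - 22.062
Y = 30.108

30.108


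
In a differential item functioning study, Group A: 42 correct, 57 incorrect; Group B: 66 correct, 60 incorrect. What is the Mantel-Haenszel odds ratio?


Odds_A = 42/57 = 0.7368
Odds_B = 66/60 = 1.1
OR = Odds_A / Odds_B = 0.7368 / 1.1
Exactly, OR = (42 * 60) / (57 * 66) = 2520 / 3762
OR = 0.6699

0.6699


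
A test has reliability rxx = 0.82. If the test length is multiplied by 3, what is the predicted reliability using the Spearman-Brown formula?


r_new = (n * rxx) / (1 + (n-1) * rxx)
r_new = (3 * 0.82) / (1 + 2 * 0.82)
r_new = 2.46 / 2.64
r_new = 0.9318

0.9318


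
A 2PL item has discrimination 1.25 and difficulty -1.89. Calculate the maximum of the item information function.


For 2PL, max info at theta = b = -1.89
I_max = a^2 / 4 = 1.25^2 / 4
= 1.5625 / 4
I_max = 0.3906

0.3906


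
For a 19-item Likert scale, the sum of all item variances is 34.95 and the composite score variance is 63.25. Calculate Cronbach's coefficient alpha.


alpha = (k/(k-1)) * (1 - sum(si^2)/s_total^2)
= (19/18) * (1 - 34.95/63.25)
alpha = 0.4723

0.4723


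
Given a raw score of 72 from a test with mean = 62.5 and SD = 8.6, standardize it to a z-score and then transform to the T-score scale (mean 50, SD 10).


z = (X - mean) / SD = (72 - 62.5) / 8.6
z = 9.5 / 8.6
z = 1.1047
T-score = T = 50 + 10z
Carry z at full precision (z = 9.5 / 8.6) into the conversion:
T-score = 50 + 10 * (9.5 / 8.6) = 50 + 95 / 8.6
T-score = 50 + 11.0465
T-score = 61.0465

61.0465


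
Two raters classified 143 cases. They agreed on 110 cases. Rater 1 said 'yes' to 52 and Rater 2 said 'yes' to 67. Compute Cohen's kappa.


P_o = 110/143 = 0.769231
P_e = (52*67 + 91*76) / 20449 = 0.508582
kappa = (P_o - P_e) / (1 - P_e)
kappa = (0.769231 - 0.508582) / (1 - 0.508582)
kappa = 0.5304

0.5304


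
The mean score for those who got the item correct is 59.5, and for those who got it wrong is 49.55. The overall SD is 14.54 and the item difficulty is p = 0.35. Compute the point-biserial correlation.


q = 1 - p = 0.65
rpb = ((M1 - M0) / SD) * sqrt(p * q)
rpb = ((59.5 - 49.55) / 14.54) * sqrt(0.35 * 0.65)
rpb = 0.3264

0.3264


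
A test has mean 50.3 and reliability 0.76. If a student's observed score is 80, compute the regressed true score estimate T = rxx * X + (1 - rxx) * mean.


T_est = rxx * X + (1 - rxx) * mean
T_est = 0.76 * 80 + 0.24 * 50.3
T_est = 60.8 + 12.072
T_est = 72.872

72.872


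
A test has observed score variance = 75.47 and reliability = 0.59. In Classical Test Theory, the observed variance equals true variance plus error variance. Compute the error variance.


var_true = rxx * var_obs = 0.59 * 75.47 = 44.5273
var_error = var_obs - var_true
var_error = 75.47 - 44.5273
var_error = 30.9427

30.9427


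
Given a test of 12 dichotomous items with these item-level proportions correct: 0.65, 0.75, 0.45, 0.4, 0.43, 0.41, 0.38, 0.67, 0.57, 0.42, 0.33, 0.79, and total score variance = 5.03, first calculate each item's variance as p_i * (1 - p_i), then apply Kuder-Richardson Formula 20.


For each item, compute p_i * q_i:
  Item 1: 0.65 * 0.35 = 0.2275
  Item 2: 0.75 * 0.25 = 0.1875
  Item 3: 0.45 * 0.55 = 0.2475
  Item 4: 0.4 * 0.6 = 0.24
  Item 5: 0.43 * 0.57 = 0.2451
  Item 6: 0.41 * 0.59 = 0.2419
  Item 7: 0.38 * 0.62 = 0.2356
  Item 8: 0.67 * 0.33 = 0.2211
  Item 9: 0.57 * 0.43 = 0.2451
  Item 10: 0.42 * 0.58 = 0.2436
  Item 11: 0.33 * 0.67 = 0.2211
  Item 12: 0.79 * 0.21 = 0.1659
Sum(p_i * q_i) = 0.2275 + 0.1875 + 0.2475 + 0.24 + 0.2451 + 0.2419 + 0.2356 + 0.2211 + 0.2451 + 0.2436 + 0.2211 + 0.1659 = 2.7219
KR-20 = (k/(k-1)) * (1 - Sum(p_i*q_i) / Var_total)
= (12/11) * (1 - 2.7219/5.03)
= 1.0909 * 0.4589
KR-20 = 0.5006

0.5006


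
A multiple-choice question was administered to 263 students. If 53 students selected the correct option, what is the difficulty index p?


Item difficulty p = number correct / total examinees
p = 53 / 263
p = 0.2015

0.2015


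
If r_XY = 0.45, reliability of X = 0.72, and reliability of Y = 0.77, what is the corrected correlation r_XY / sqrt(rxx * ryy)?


r_corrected = rxy / sqrt(rxx * ryy)
= 0.45 / sqrt(0.72 * 0.77)
= 0.45 / sqrt(0.5544)
= 0.45 / 0.74458
r_corrected = 0.6044

0.6044


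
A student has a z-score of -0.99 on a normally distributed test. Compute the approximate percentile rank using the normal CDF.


CDF(z) = 0.5 * (1 + erf(z/sqrt(2)))
erf(-0.7) = -0.6778
CDF = 0.1611
Percentile rank = 0.1611 * 100 = 16.11

16.11


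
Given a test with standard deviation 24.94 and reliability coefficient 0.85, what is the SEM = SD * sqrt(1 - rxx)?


SEM = SD * sqrt(1 - rxx)
SEM = 24.94 * sqrt(1 - 0.85)
SEM = 24.94 * sqrt(0.15) = 24.94 * 0.387298
SEM = 9.6592

9.6592


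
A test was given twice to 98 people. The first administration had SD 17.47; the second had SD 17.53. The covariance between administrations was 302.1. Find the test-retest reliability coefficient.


r = cov(X,Y) / (SD_X * SD_Y)
r = 302.1 / (17.47 * 17.53)
r = 302.1 / 306.2491
r = 0.9865

0.9865


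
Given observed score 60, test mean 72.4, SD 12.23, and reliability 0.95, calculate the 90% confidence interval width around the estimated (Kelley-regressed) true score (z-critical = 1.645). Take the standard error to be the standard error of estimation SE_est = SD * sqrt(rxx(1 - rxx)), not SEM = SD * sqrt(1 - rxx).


True score estimate = 0.95*60 + 0.05*72.4 = 60.62
SE_est = SD * sqrt(rxx * (1 - rxx)) = 12.23 * sqrt(0.95 * 0.05) = 12.23 * sqrt(0.0475) = 2.665467
CI = T_est +/- z * SE_est, so width = 2 * z * SE_est = 2 * 1.645 * 2.665467
Width = 8.7694

8.7694


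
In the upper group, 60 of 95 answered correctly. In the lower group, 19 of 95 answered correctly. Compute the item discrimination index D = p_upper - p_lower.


p_upper = 60/95 = 0.6316
p_lower = 19/95 = 0.2
D = 0.6316 - 0.2 = 0.4316

0.4316


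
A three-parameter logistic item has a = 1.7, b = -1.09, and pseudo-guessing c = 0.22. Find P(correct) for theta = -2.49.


logit = 1.7*(-2.49 - -1.09) = -2.38
P* = 1/(1 + exp(--2.38)) = 0.0847
P = 0.22 + (1 - 0.22) * 0.0847
P = 0.2861

0.2861


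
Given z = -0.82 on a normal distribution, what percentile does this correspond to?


CDF(z) = 0.5 * (1 + erf(z/sqrt(2)))
erf(-0.5798) = -0.5878
CDF = 0.2061
Percentile rank = 0.2061 * 100 = 20.61

20.61


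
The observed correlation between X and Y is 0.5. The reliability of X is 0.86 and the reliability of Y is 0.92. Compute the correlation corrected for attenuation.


r_corrected = rxy / sqrt(rxx * ryy)
= 0.5 / sqrt(0.86 * 0.92)
= 0.5 / sqrt(0.7912)
= 0.5 / 0.889494
r_corrected = 0.5621

0.5621


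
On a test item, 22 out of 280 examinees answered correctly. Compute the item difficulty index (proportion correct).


Item difficulty p = number correct / total examinees
p = 22 / 280
p = 0.0786

0.0786


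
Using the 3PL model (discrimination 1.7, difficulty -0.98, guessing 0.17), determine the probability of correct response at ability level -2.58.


logit = 1.7*(-2.58 - -0.98) = -2.72
P* = 1/(1 + exp(--2.72)) = 0.0618
P = 0.17 + (1 - 0.17) * 0.0618
P = 0.2213

0.2213


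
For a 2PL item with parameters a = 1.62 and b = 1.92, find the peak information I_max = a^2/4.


For 2PL, max info at theta = b = 1.92
I_max = a^2 / 4 = 1.62^2 / 4
= 2.6244 / 4
I_max = 0.6561

0.6561


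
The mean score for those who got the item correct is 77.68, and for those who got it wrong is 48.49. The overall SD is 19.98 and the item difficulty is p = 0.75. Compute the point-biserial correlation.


q = 1 - p = 0.25
rpb = ((M1 - M0) / SD) * sqrt(p * q)
rpb = ((77.68 - 48.49) / 19.98) * sqrt(0.75 * 0.25)
rpb = 0.6326

0.6326


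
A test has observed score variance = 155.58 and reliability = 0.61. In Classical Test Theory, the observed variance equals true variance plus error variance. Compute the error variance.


var_true = rxx * var_obs = 0.61 * 155.58 = 94.9038
var_error = var_obs - var_true
var_error = 155.58 - 94.9038
var_error = 60.6762

60.6762


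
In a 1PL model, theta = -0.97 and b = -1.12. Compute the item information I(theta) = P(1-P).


P = 1/(1+exp(-(-0.97--1.12))) = 0.5374
I = P*(1-P) = 0.5374 * 0.4626
I = 0.2486

0.2486


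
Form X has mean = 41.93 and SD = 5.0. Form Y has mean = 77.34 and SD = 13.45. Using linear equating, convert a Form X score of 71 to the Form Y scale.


slope = SD_Y / SD_X = 13.45 / 5.0 ~ 2.69
intercept = mean_Y - slope * mean_X = 77.34 - (13.45 / 5.0) * 41.93 ~ -35.4517
Y = slope * X + intercept. To avoid rounding drift from the rounded slope/intercept, evaluate the equivalent form Y = mean_Y + SD_Y * (X - mean_X) / SD_X at full precision:
Y = 77.34 + 13.45 * (71 - 41.93) / 5.0
Y = 77.34 + 13.45 * 29.07 / 5.0
Y = 77.34 + 390.9915 / 5.0
Y = 77.34 + 78.1983
Y = 155.5383

155.5383


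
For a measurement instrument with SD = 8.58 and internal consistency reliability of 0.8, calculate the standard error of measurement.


SEM = SD * sqrt(1 - rxx)
SEM = 8.58 * sqrt(1 - 0.8)
SEM = 8.58 * sqrt(0.2) = 8.58 * 0.447214
SEM = 3.8371

3.8371


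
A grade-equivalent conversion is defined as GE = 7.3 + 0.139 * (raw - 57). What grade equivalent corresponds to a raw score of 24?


raw - median = 24 - 57 = -33
slope * diff = 0.139 * -33 = -4.587
GE = 7.3 + -4.587
GE = 2.713

2.713


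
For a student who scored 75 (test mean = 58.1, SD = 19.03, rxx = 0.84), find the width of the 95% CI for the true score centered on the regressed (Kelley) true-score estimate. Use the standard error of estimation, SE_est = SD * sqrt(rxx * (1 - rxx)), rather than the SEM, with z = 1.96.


True score estimate = 0.84*75 + 0.16*58.1 = 72.296
SE_est = SD * sqrt(rxx * (1 - rxx)) = 19.03 * sqrt(0.84 * 0.16) = 19.03 * sqrt(0.1344) = 6.976513
CI = T_est +/- z * SE_est, so width = 2 * z * SE_est = 2 * 1.96 * 6.976513
Width = 27.3479

27.3479


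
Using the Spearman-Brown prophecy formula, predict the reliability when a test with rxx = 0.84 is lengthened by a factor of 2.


r_new = (n * rxx) / (1 + (n-1) * rxx)
r_new = (2 * 0.84) / (1 + 1 * 0.84)
r_new = 1.68 / 1.84
r_new = 0.913

0.913


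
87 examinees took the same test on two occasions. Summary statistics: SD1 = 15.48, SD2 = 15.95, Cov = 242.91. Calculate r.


r = cov(X,Y) / (SD_X * SD_Y)
r = 242.91 / (15.48 * 15.95)
r = 242.91 / 246.906
r = 0.9838

0.9838


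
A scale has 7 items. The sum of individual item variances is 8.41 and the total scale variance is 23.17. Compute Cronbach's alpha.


alpha = (k/(k-1)) * (1 - sum(si^2)/s_total^2)
= (7/6) * (1 - 8.41/23.17)
alpha = 0.7432

0.7432


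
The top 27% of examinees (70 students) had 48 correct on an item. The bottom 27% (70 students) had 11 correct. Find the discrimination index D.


p_upper = 48/70 = 0.6857
p_lower = 11/70 = 0.1571
D = 0.6857 - 0.1571 = 0.5286

0.5286


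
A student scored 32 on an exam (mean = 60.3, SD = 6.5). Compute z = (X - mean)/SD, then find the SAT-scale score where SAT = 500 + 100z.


z = (X - mean) / SD = (32 - 60.3) / 6.5
z = -28.3 / 6.5
z = -4.3538
SAT-scale = SAT = 500 + 100z
Carry z at full precision (z = -28.3 / 6.5) into the conversion:
SAT-scale = 500 + 100 * (-28.3 / 6.5) = 500 + -2830 / 6.5
SAT-scale = 500 + -435.3846
SAT-scale = 64.6154

64.6154


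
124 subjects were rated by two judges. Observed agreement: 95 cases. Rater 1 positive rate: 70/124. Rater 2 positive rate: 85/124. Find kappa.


P_o = 95/124 = 0.766129
P_e = (70*85 + 54*39) / 15376 = 0.523933
kappa = (P_o - P_e) / (1 - P_e)
kappa = (0.766129 - 0.523933) / (1 - 0.523933)
kappa = 0.5087

0.5087


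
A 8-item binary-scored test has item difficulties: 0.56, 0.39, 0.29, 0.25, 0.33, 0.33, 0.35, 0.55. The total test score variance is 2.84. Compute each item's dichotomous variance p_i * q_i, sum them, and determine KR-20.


For each item, compute p_i * q_i:
  Item 1: 0.56 * 0.44 = 0.2464
  Item 2: 0.39 * 0.61 = 0.2379
  Item 3: 0.29 * 0.71 = 0.2059
  Item 4: 0.25 * 0.75 = 0.1875
  Item 5: 0.33 * 0.67 = 0.2211
  Item 6: 0.33 * 0.67 = 0.2211
  Item 7: 0.35 * 0.65 = 0.2275
  Item 8: 0.55 * 0.45 = 0.2475
Sum(p_i * q_i) = 0.2464 + 0.2379 + 0.2059 + 0.1875 + 0.2211 + 0.2211 + 0.2275 + 0.2475 = 1.7949
KR-20 = (k/(k-1)) * (1 - Sum(p_i*q_i) / Var_total)
= (8/7) * (1 - 1.7949/2.84)
= 1.1429 * 0.368
KR-20 = 0.4206

0.4206


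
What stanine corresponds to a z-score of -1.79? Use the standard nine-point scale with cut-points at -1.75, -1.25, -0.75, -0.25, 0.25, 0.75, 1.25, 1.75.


Stanine boundaries: [-1.75, -1.25, -0.75, -0.25, 0.25, 0.75, 1.25, 1.75]
z = -1.79
Check each boundary:
  z < -1.75
  z < -1.25
  z < -0.75
  z < -0.25
  z < 0.25
  z < 0.75
  z < 1.25
  z < 1.75
Highest qualifying boundary gives stanine = 1

1


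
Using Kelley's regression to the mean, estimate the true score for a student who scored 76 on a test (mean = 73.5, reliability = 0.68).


T_est = rxx * X + (1 - rxx) * mean
T_est = 0.68 * 76 + 0.32 * 73.5
T_est = 51.68 + 23.52
T_est = 75.2

75.2


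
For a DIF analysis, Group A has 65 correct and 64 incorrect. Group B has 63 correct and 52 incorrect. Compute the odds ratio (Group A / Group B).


Odds_A = 65/64 = 1.0156
Odds_B = 63/52 = 1.2115
OR = Odds_A / Odds_B = 1.0156 / 1.2115
Exactly, OR = (65 * 52) / (64 * 63) = 3380 / 4032
OR = 0.8383

0.8383


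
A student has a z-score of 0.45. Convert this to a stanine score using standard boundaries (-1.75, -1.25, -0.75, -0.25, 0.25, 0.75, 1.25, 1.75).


Stanine boundaries: [-1.75, -1.25, -0.75, -0.25, 0.25, 0.75, 1.25, 1.75]
z = 0.45
Check each boundary:
  z >= -1.75 -> could be stanine 2
  z >= -1.25 -> could be stanine 3
  z >= -0.75 -> could be stanine 4
  z >= -0.25 -> could be stanine 5
  z >= 0.25 -> could be stanine 6
  z < 0.75
  z < 1.25
  z < 1.75
Highest qualifying boundary gives stanine = 6

6


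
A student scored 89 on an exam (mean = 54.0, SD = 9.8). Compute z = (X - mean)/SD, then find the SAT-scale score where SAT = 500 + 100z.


z = (X - mean) / SD = (89 - 54.0) / 9.8
z = 35.0 / 9.8
z = 3.5714
SAT-scale = SAT = 500 + 100z
Carry z at full precision (z = 35.0 / 9.8) into the conversion:
SAT-scale = 500 + 100 * (35.0 / 9.8) = 500 + 3500 / 9.8
SAT-scale = 500 + 357.1429
SAT-scale = 857.1429

857.1429


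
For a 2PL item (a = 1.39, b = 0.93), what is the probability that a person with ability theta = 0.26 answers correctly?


a*(theta - b) = 1.39 * (0.26 - 0.93) = -0.9313
exp(--0.9313) = 2.5378
P = 1 / (1 + 2.5378)
P = 0.2827

0.2827


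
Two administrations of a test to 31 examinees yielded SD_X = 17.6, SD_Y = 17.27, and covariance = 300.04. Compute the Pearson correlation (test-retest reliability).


r = cov(X,Y) / (SD_X * SD_Y)
r = 300.04 / (17.6 * 17.27)
r = 300.04 / 303.952
r = 0.9871

0.9871


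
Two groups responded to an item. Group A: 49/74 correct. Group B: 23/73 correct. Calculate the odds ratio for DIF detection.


Odds_A = 49/25 = 1.96
Odds_B = 23/50 = 0.46
OR = Odds_A / Odds_B = 1.96 / 0.46
Exactly, OR = (49 * 50) / (25 * 23) = 2450 / 575
OR = 4.2609

4.2609


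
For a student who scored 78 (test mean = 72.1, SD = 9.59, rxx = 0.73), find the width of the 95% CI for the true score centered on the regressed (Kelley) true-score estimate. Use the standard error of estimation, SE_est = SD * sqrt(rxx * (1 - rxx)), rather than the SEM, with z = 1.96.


True score estimate = 0.73*78 + 0.27*72.1 = 76.407
SE_est = SD * sqrt(rxx * (1 - rxx)) = 9.59 * sqrt(0.73 * 0.27) = 9.59 * sqrt(0.1971) = 4.257571
CI = T_est +/- z * SE_est, so width = 2 * z * SE_est = 2 * 1.96 * 4.257571
Width = 16.6897

16.6897


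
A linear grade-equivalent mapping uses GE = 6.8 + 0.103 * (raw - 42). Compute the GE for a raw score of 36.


raw - median = 36 - 42 = -6
slope * diff = 0.103 * -6 = -0.618
GE = 6.8 + -0.618
GE = 6.182

6.182


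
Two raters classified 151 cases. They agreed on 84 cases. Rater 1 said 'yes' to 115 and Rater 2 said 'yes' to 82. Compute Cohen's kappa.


P_o = 84/151 = 0.556291
P_e = (115*82 + 36*69) / 22801 = 0.522521
kappa = (P_o - P_e) / (1 - P_e)
kappa = (0.556291 - 0.522521) / (1 - 0.522521)
kappa = 0.0707

0.0707


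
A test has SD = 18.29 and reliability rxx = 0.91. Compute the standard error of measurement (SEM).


SEM = SD * sqrt(1 - rxx)
SEM = 18.29 * sqrt(1 - 0.91)
SEM = 18.29 * sqrt(0.09) = 18.29 * 0.3
SEM = 5.487

5.487


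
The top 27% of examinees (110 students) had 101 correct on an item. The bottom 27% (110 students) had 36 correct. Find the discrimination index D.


p_upper = 101/110 = 0.9182
p_lower = 36/110 = 0.3273
D = 0.9182 - 0.3273 = 0.5909

0.5909


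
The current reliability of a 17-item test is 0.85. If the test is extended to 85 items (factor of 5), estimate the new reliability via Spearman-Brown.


r_new = (n * rxx) / (1 + (n-1) * rxx)
r_new = (5 * 0.85) / (1 + 4 * 0.85)
r_new = 4.25 / 4.4
r_new = 0.9659

0.9659


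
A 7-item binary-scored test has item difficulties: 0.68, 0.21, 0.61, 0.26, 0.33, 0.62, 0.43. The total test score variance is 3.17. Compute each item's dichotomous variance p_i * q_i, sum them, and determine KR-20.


For each item, compute p_i * q_i:
  Item 1: 0.68 * 0.32 = 0.2176
  Item 2: 0.21 * 0.79 = 0.1659
  Item 3: 0.61 * 0.39 = 0.2379
  Item 4: 0.26 * 0.74 = 0.1924
  Item 5: 0.33 * 0.67 = 0.2211
  Item 6: 0.62 * 0.38 = 0.2356
  Item 7: 0.43 * 0.57 = 0.2451
Sum(p_i * q_i) = 0.2176 + 0.1659 + 0.2379 + 0.1924 + 0.2211 + 0.2356 + 0.2451 = 1.5156
KR-20 = (k/(k-1)) * (1 - Sum(p_i*q_i) / Var_total)
= (7/6) * (1 - 1.5156/3.17)
= 1.1667 * 0.5219
KR-20 = 0.6089

0.6089


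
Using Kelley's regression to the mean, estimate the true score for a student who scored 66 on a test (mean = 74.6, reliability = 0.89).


T_est = rxx * X + (1 - rxx) * mean
T_est = 0.89 * 66 + 0.11 * 74.6
T_est = 58.74 + 8.206
T_est = 66.946

66.946


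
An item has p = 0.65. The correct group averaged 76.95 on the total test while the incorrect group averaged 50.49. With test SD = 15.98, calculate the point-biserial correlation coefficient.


q = 1 - p = 0.35
rpb = ((M1 - M0) / SD) * sqrt(p * q)
rpb = ((76.95 - 50.49) / 15.98) * sqrt(0.65 * 0.35)
rpb = 0.7898

0.7898


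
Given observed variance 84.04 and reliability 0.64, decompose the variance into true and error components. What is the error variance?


var_true = rxx * var_obs = 0.64 * 84.04 = 53.7856
var_error = var_obs - var_true
var_error = 84.04 - 53.7856
var_error = 30.2544

30.2544


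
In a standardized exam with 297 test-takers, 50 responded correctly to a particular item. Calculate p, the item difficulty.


Item difficulty p = number correct / total examinees
p = 50 / 297
p = 0.1684

0.1684


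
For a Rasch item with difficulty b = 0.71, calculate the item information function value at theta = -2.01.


P = 1/(1+exp(-(-2.01-0.71))) = 0.0618
I = P*(1-P) = 0.0618 * 0.9382
I = 0.058

0.058


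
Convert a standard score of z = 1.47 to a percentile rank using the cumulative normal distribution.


CDF(z) = 0.5 * (1 + erf(z/sqrt(2)))
erf(1.0394) = 0.8584
CDF = 0.9292
Percentile rank = 0.9292 * 100 = 92.92

92.92


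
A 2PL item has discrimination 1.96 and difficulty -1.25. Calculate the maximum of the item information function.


For 2PL, max info at theta = b = -1.25
I_max = a^2 / 4 = 1.96^2 / 4
= 3.8416 / 4
I_max = 0.9604

0.9604


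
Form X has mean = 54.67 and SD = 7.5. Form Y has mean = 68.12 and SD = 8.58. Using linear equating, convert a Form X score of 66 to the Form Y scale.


slope = SD_Y / SD_X = 8.58 / 7.5 ~ 1.144
intercept = mean_Y - slope * mean_X = 68.12 - (8.58 / 7.5) * 54.67 ~ 5.5775
Y = slope * X + intercept. To avoid rounding drift from the rounded slope/intercept, evaluate the equivalent form Y = mean_Y + SD_Y * (X - mean_X) / SD_X at full precision:
Y = 68.12 + 8.58 * (66 - 54.67) / 7.5
Y = 68.12 + 8.58 * 11.33 / 7.5
Y = 68.12 + 97.2114 / 7.5
Y = 68.12 + 12.9615
Y = 81.0815

81.0815


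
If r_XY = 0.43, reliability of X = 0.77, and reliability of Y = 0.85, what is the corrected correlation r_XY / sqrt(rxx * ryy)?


r_corrected = rxy / sqrt(rxx * ryy)
= 0.43 / sqrt(0.77 * 0.85)
= 0.43 / sqrt(0.6545)
= 0.43 / 0.809012
r_corrected = 0.5315

0.5315


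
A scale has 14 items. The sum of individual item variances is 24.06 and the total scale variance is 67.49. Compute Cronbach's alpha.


alpha = (k/(k-1)) * (1 - sum(si^2)/s_total^2)
= (14/13) * (1 - 24.06/67.49)
alpha = 0.693

0.693


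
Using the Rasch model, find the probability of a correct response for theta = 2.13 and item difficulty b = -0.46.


theta - b = 2.13 - -0.46 = 2.59
exp(-(theta - b)) = exp(-2.59) = 0.075
P = 1 / (1 + 0.075)
P = 0.9302

0.9302


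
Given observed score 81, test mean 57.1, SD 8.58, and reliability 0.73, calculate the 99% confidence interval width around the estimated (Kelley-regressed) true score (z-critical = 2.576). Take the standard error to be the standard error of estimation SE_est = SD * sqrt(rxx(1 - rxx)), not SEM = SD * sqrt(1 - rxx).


True score estimate = 0.73*81 + 0.27*57.1 = 74.547
SE_est = SD * sqrt(rxx * (1 - rxx)) = 8.58 * sqrt(0.73 * 0.27) = 8.58 * sqrt(0.1971) = 3.809172
CI = T_est +/- z * SE_est, so width = 2 * z * SE_est = 2 * 2.576 * 3.809172
Width = 19.6249

19.6249


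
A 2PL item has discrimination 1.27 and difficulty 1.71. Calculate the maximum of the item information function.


For 2PL, max info at theta = b = 1.71
I_max = a^2 / 4 = 1.27^2 / 4
= 1.6129 / 4
I_max = 0.4032

0.4032


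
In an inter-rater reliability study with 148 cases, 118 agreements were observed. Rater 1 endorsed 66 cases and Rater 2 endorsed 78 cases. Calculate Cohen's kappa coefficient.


P_o = 118/148 = 0.797297
P_e = (66*78 + 82*70) / 21904 = 0.497078
kappa = (P_o - P_e) / (1 - P_e)
kappa = (0.797297 - 0.497078) / (1 - 0.497078)
kappa = 0.5969

0.5969


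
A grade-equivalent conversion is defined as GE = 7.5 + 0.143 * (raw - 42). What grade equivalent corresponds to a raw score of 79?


raw - median = 79 - 42 = 37
slope * diff = 0.143 * 37 = 5.291
GE = 7.5 + 5.291
GE = 12.791

12.791
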